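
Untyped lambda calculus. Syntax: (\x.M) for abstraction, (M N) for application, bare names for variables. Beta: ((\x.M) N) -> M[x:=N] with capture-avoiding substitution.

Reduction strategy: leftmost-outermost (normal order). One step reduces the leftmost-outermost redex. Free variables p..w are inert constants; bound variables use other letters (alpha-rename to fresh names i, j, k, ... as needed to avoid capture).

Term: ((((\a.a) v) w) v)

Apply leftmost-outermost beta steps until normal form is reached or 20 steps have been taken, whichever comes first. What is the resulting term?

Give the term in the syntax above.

Step 0: ((((\a.a) v) w) v)
Step 1: ((v w) v)

Answer: ((v w) v)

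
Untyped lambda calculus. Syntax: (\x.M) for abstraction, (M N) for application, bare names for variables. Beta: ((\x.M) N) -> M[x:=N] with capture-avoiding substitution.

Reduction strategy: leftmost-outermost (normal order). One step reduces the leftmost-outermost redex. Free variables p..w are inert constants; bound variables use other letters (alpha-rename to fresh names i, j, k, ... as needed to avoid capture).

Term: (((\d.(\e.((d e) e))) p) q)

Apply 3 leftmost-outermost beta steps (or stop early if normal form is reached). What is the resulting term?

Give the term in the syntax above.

Answer: ((p q) q)

Derivation:
Step 0: (((\d.(\e.((d e) e))) p) q)
Step 1: ((\e.((p e) e)) q)
Step 2: ((p q) q)
Step 3: (normal form reached)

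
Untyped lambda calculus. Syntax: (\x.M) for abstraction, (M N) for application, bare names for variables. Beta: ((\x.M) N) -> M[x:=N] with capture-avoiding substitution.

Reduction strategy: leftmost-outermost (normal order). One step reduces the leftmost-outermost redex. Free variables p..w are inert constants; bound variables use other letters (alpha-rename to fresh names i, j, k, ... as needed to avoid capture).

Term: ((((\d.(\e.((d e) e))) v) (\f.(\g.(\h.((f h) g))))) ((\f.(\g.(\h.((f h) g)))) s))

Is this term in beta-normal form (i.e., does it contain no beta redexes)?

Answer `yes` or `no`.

Answer: no

Derivation:
Term: ((((\d.(\e.((d e) e))) v) (\f.(\g.(\h.((f h) g))))) ((\f.(\g.(\h.((f h) g)))) s))
Found 2 beta redex(es).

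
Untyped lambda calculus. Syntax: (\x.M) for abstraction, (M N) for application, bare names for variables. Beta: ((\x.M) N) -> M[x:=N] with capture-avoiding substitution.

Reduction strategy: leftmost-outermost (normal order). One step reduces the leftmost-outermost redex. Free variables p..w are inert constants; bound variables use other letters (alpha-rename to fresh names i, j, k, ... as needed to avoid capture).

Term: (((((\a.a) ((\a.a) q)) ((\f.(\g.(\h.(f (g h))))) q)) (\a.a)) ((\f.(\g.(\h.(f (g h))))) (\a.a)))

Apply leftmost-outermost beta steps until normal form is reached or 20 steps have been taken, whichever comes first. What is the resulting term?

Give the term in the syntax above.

Step 0: (((((\a.a) ((\a.a) q)) ((\f.(\g.(\h.(f (g h))))) q)) (\a.a)) ((\f.(\g.(\h.(f (g h))))) (\a.a)))
Step 1: (((((\a.a) q) ((\f.(\g.(\h.(f (g h))))) q)) (\a.a)) ((\f.(\g.(\h.(f (g h))))) (\a.a)))
Step 2: (((q ((\f.(\g.(\h.(f (g h))))) q)) (\a.a)) ((\f.(\g.(\h.(f (g h))))) (\a.a)))
Step 3: (((q (\g.(\h.(q (g h))))) (\a.a)) ((\f.(\g.(\h.(f (g h))))) (\a.a)))
Step 4: (((q (\g.(\h.(q (g h))))) (\a.a)) (\g.(\h.((\a.a) (g h)))))
Step 5: (((q (\g.(\h.(q (g h))))) (\a.a)) (\g.(\h.(g h))))

Answer: (((q (\g.(\h.(q (g h))))) (\a.a)) (\g.(\h.(g h))))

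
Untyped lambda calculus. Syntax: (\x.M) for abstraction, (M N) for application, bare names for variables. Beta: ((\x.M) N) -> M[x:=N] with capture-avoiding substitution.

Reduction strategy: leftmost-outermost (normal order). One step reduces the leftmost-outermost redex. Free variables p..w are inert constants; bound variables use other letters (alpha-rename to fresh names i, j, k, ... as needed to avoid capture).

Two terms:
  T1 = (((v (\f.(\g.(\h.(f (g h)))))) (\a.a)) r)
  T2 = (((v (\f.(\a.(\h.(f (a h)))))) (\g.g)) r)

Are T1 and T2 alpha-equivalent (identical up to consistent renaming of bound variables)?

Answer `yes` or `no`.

Term 1: (((v (\f.(\g.(\h.(f (g h)))))) (\a.a)) r)
Term 2: (((v (\f.(\a.(\h.(f (a h)))))) (\g.g)) r)
Alpha-equivalence: compare structure up to binder renaming.
Result: True

Answer: yes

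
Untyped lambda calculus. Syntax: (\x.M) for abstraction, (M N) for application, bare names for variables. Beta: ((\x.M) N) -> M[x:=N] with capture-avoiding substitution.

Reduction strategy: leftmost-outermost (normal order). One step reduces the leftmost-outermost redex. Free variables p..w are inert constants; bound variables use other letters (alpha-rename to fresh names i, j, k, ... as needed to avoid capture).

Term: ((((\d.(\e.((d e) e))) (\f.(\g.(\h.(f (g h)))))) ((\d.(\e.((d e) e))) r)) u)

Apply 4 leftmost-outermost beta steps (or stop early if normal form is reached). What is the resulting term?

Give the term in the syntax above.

Step 0: ((((\d.(\e.((d e) e))) (\f.(\g.(\h.(f (g h)))))) ((\d.(\e.((d e) e))) r)) u)
Step 1: (((\e.(((\f.(\g.(\h.(f (g h))))) e) e)) ((\d.(\e.((d e) e))) r)) u)
Step 2: ((((\f.(\g.(\h.(f (g h))))) ((\d.(\e.((d e) e))) r)) ((\d.(\e.((d e) e))) r)) u)
Step 3: (((\g.(\h.(((\d.(\e.((d e) e))) r) (g h)))) ((\d.(\e.((d e) e))) r)) u)
Step 4: ((\h.(((\d.(\e.((d e) e))) r) (((\d.(\e.((d e) e))) r) h))) u)

Answer: ((\h.(((\d.(\e.((d e) e))) r) (((\d.(\e.((d e) e))) r) h))) u)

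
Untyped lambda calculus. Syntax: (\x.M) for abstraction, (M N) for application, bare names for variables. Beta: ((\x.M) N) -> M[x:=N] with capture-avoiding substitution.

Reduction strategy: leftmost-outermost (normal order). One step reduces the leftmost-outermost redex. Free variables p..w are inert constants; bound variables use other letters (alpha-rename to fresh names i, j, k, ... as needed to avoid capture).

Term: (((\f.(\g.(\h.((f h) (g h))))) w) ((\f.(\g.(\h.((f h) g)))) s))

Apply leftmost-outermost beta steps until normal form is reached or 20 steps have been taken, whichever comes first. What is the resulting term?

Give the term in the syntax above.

Step 0: (((\f.(\g.(\h.((f h) (g h))))) w) ((\f.(\g.(\h.((f h) g)))) s))
Step 1: ((\g.(\h.((w h) (g h)))) ((\f.(\g.(\h.((f h) g)))) s))
Step 2: (\h.((w h) (((\f.(\g.(\h.((f h) g)))) s) h)))
Step 3: (\h.((w h) ((\g.(\h.((s h) g))) h)))
Step 4: (\h.((w h) (\i.((s i) h))))

Answer: (\h.((w h) (\i.((s i) h))))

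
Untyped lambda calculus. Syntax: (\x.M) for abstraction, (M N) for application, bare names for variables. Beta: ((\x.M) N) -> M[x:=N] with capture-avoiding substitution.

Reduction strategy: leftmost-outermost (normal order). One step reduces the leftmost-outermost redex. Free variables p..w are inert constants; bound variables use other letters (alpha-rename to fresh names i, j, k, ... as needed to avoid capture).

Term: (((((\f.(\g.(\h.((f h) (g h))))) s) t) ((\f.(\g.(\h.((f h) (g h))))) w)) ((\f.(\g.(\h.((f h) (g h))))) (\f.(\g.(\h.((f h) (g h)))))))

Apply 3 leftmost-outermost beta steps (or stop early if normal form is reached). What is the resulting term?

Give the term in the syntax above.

Step 0: (((((\f.(\g.(\h.((f h) (g h))))) s) t) ((\f.(\g.(\h.((f h) (g h))))) w)) ((\f.(\g.(\h.((f h) (g h))))) (\f.(\g.(\h.((f h) (g h)))))))
Step 1: ((((\g.(\h.((s h) (g h)))) t) ((\f.(\g.(\h.((f h) (g h))))) w)) ((\f.(\g.(\h.((f h) (g h))))) (\f.(\g.(\h.((f h) (g h)))))))
Step 2: (((\h.((s h) (t h))) ((\f.(\g.(\h.((f h) (g h))))) w)) ((\f.(\g.(\h.((f h) (g h))))) (\f.(\g.(\h.((f h) (g h)))))))
Step 3: (((s ((\f.(\g.(\h.((f h) (g h))))) w)) (t ((\f.(\g.(\h.((f h) (g h))))) w))) ((\f.(\g.(\h.((f h) (g h))))) (\f.(\g.(\h.((f h) (g h)))))))

Answer: (((s ((\f.(\g.(\h.((f h) (g h))))) w)) (t ((\f.(\g.(\h.((f h) (g h))))) w))) ((\f.(\g.(\h.((f h) (g h))))) (\f.(\g.(\h.((f h) (g h)))))))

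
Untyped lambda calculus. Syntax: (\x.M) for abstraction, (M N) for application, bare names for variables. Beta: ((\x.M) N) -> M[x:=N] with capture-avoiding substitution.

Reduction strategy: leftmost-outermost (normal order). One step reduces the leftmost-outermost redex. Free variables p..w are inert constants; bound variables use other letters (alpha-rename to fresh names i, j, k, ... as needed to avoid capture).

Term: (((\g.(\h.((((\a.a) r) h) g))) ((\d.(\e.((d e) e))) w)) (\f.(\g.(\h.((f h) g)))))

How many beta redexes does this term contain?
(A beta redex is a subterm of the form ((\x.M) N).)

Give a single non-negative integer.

Answer: 3

Derivation:
Term: (((\g.(\h.((((\a.a) r) h) g))) ((\d.(\e.((d e) e))) w)) (\f.(\g.(\h.((f h) g)))))
  Redex: ((\g.(\h.((((\a.a) r) h) g))) ((\d.(\e.((d e) e))) w))
  Redex: ((\a.a) r)
  Redex: ((\d.(\e.((d e) e))) w)
Total redexes: 3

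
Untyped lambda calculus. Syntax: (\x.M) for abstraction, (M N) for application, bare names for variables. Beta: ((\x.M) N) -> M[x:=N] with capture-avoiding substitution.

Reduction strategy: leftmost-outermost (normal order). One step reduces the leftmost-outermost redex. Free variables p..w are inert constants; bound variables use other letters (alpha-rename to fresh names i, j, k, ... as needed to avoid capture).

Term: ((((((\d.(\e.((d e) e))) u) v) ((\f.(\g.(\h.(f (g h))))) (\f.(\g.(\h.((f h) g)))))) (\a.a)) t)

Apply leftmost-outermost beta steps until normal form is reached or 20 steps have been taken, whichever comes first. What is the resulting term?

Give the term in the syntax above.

Step 0: ((((((\d.(\e.((d e) e))) u) v) ((\f.(\g.(\h.(f (g h))))) (\f.(\g.(\h.((f h) g)))))) (\a.a)) t)
Step 1: (((((\e.((u e) e)) v) ((\f.(\g.(\h.(f (g h))))) (\f.(\g.(\h.((f h) g)))))) (\a.a)) t)
Step 2: (((((u v) v) ((\f.(\g.(\h.(f (g h))))) (\f.(\g.(\h.((f h) g)))))) (\a.a)) t)
Step 3: (((((u v) v) (\g.(\h.((\f.(\g.(\h.((f h) g)))) (g h))))) (\a.a)) t)
Step 4: (((((u v) v) (\g.(\h.(\i.(\j.(((g h) j) i)))))) (\a.a)) t)

Answer: (((((u v) v) (\g.(\h.(\i.(\j.(((g h) j) i)))))) (\a.a)) t)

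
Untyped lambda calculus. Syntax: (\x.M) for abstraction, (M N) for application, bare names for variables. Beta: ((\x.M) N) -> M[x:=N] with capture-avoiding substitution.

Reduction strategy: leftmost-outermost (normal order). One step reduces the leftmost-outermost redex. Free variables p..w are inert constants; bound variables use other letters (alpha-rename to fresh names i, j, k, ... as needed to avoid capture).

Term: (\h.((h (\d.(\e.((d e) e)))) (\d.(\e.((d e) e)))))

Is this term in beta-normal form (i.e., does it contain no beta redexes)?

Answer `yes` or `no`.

Term: (\h.((h (\d.(\e.((d e) e)))) (\d.(\e.((d e) e)))))
No beta redexes found.

Answer: yes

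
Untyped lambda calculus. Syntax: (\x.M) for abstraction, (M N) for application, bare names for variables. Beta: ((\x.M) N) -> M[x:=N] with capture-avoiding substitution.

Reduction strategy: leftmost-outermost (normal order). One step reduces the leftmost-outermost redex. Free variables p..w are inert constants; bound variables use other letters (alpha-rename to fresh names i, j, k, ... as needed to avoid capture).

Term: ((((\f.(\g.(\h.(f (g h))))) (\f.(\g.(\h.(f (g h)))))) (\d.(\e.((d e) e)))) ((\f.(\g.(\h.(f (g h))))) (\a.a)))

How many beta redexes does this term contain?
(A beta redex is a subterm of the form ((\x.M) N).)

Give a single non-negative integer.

Answer: 2

Derivation:
Term: ((((\f.(\g.(\h.(f (g h))))) (\f.(\g.(\h.(f (g h)))))) (\d.(\e.((d e) e)))) ((\f.(\g.(\h.(f (g h))))) (\a.a)))
  Redex: ((\f.(\g.(\h.(f (g h))))) (\f.(\g.(\h.(f (g h))))))
  Redex: ((\f.(\g.(\h.(f (g h))))) (\a.a))
Total redexes: 2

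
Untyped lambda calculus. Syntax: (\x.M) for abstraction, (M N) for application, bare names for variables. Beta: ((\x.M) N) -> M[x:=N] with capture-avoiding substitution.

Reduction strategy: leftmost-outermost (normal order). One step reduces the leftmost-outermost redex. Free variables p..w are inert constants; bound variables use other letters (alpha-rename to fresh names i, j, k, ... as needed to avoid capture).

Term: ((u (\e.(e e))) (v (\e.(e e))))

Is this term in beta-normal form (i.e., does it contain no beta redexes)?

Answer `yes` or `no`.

Answer: yes

Derivation:
Term: ((u (\e.(e e))) (v (\e.(e e))))
No beta redexes found.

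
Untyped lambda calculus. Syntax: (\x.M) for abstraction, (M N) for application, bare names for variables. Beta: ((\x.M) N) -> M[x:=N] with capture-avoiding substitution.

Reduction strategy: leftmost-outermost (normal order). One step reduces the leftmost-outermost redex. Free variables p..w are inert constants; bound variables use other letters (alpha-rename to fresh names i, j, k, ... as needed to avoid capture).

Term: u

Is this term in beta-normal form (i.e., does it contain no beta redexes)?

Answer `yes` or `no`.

Answer: yes

Derivation:
Term: u
No beta redexes found.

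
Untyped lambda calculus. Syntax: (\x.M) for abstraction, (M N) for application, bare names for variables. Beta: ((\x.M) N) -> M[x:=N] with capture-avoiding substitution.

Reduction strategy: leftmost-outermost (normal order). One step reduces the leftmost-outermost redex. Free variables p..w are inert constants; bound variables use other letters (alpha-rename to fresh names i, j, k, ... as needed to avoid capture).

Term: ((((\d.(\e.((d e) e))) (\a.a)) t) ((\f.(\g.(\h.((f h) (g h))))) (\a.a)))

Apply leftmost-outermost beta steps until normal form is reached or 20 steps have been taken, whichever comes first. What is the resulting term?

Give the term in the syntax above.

Answer: ((t t) (\g.(\h.(h (g h)))))

Derivation:
Step 0: ((((\d.(\e.((d e) e))) (\a.a)) t) ((\f.(\g.(\h.((f h) (g h))))) (\a.a)))
Step 1: (((\e.(((\a.a) e) e)) t) ((\f.(\g.(\h.((f h) (g h))))) (\a.a)))
Step 2: ((((\a.a) t) t) ((\f.(\g.(\h.((f h) (g h))))) (\a.a)))
Step 3: ((t t) ((\f.(\g.(\h.((f h) (g h))))) (\a.a)))
Step 4: ((t t) (\g.(\h.(((\a.a) h) (g h)))))
Step 5: ((t t) (\g.(\h.(h (g h)))))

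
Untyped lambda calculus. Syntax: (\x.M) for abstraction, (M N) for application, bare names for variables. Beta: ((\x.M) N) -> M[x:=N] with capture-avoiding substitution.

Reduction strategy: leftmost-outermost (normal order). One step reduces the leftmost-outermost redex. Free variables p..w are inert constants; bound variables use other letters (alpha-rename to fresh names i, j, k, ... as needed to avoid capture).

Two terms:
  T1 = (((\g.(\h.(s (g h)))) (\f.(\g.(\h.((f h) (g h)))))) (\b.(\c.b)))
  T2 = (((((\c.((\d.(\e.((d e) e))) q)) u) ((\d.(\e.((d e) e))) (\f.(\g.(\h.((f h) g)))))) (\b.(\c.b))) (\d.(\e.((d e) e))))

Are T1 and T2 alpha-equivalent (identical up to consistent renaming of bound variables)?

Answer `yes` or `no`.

Answer: no

Derivation:
Term 1: (((\g.(\h.(s (g h)))) (\f.(\g.(\h.((f h) (g h)))))) (\b.(\c.b)))
Term 2: (((((\c.((\d.(\e.((d e) e))) q)) u) ((\d.(\e.((d e) e))) (\f.(\g.(\h.((f h) g)))))) (\b.(\c.b))) (\d.(\e.((d e) e))))
Alpha-equivalence: compare structure up to binder renaming.
Result: False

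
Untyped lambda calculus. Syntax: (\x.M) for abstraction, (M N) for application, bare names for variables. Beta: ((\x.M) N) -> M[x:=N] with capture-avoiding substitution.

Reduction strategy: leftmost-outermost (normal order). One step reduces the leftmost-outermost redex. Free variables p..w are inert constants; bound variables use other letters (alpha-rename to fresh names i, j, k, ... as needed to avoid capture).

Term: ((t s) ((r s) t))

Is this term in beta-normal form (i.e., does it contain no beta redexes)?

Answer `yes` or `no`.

Answer: yes

Derivation:
Term: ((t s) ((r s) t))
No beta redexes found.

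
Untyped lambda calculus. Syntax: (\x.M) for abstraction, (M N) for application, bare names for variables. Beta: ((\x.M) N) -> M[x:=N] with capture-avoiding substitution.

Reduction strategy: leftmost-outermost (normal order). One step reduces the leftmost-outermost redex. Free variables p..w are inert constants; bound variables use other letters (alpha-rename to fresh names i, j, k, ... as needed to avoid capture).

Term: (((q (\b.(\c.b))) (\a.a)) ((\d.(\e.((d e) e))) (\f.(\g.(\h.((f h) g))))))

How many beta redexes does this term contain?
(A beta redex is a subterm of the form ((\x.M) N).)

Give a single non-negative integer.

Term: (((q (\b.(\c.b))) (\a.a)) ((\d.(\e.((d e) e))) (\f.(\g.(\h.((f h) g))))))
  Redex: ((\d.(\e.((d e) e))) (\f.(\g.(\h.((f h) g)))))
Total redexes: 1

Answer: 1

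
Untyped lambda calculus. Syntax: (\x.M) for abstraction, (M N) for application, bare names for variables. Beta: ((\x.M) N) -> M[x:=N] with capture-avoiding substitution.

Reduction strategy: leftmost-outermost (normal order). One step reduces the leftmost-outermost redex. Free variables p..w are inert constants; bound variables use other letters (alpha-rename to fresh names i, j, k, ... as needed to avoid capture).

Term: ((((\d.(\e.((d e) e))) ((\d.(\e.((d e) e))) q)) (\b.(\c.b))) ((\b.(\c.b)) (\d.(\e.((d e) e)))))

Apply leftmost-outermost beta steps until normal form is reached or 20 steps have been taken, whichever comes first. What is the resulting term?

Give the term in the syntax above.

Answer: ((((q (\b.(\c.b))) (\b.(\c.b))) (\b.(\c.b))) (\c.(\d.(\e.((d e) e)))))

Derivation:
Step 0: ((((\d.(\e.((d e) e))) ((\d.(\e.((d e) e))) q)) (\b.(\c.b))) ((\b.(\c.b)) (\d.(\e.((d e) e)))))
Step 1: (((\e.((((\d.(\e.((d e) e))) q) e) e)) (\b.(\c.b))) ((\b.(\c.b)) (\d.(\e.((d e) e)))))
Step 2: (((((\d.(\e.((d e) e))) q) (\b.(\c.b))) (\b.(\c.b))) ((\b.(\c.b)) (\d.(\e.((d e) e)))))
Step 3: ((((\e.((q e) e)) (\b.(\c.b))) (\b.(\c.b))) ((\b.(\c.b)) (\d.(\e.((d e) e)))))
Step 4: ((((q (\b.(\c.b))) (\b.(\c.b))) (\b.(\c.b))) ((\b.(\c.b)) (\d.(\e.((d e) e)))))
Step 5: ((((q (\b.(\c.b))) (\b.(\c.b))) (\b.(\c.b))) (\c.(\d.(\e.((d e) e)))))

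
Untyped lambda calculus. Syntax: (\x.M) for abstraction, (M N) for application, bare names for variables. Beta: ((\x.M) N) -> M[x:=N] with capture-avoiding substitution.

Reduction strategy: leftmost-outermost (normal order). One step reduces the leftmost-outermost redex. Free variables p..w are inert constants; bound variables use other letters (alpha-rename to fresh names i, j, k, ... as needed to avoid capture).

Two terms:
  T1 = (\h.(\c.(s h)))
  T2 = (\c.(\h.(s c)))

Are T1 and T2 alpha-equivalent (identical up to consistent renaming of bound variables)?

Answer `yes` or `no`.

Answer: yes

Derivation:
Term 1: (\h.(\c.(s h)))
Term 2: (\c.(\h.(s c)))
Alpha-equivalence: compare structure up to binder renaming.
Result: True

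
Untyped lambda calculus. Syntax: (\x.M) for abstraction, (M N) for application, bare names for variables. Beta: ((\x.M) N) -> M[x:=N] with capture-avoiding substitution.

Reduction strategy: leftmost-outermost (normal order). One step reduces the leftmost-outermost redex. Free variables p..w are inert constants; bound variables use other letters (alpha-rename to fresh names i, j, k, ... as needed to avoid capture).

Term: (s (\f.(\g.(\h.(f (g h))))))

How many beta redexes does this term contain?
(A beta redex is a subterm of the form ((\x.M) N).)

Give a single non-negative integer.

Answer: 0

Derivation:
Term: (s (\f.(\g.(\h.(f (g h))))))
  (no redexes)
Total redexes: 0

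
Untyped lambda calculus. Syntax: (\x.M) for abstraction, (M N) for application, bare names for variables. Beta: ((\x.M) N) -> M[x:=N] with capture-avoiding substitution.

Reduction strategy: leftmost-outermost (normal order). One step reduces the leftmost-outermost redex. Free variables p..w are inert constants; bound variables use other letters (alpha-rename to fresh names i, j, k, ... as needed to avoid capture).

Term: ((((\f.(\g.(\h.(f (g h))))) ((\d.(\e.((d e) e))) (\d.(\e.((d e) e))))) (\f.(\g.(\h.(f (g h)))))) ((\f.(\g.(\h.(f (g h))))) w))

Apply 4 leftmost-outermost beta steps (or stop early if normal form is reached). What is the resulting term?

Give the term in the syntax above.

Step 0: ((((\f.(\g.(\h.(f (g h))))) ((\d.(\e.((d e) e))) (\d.(\e.((d e) e))))) (\f.(\g.(\h.(f (g h)))))) ((\f.(\g.(\h.(f (g h))))) w))
Step 1: (((\g.(\h.(((\d.(\e.((d e) e))) (\d.(\e.((d e) e)))) (g h)))) (\f.(\g.(\h.(f (g h)))))) ((\f.(\g.(\h.(f (g h))))) w))
Step 2: ((\h.(((\d.(\e.((d e) e))) (\d.(\e.((d e) e)))) ((\f.(\g.(\h.(f (g h))))) h))) ((\f.(\g.(\h.(f (g h))))) w))
Step 3: (((\d.(\e.((d e) e))) (\d.(\e.((d e) e)))) ((\f.(\g.(\h.(f (g h))))) ((\f.(\g.(\h.(f (g h))))) w)))
Step 4: ((\e.(((\d.(\e.((d e) e))) e) e)) ((\f.(\g.(\h.(f (g h))))) ((\f.(\g.(\h.(f (g h))))) w)))

Answer: ((\e.(((\d.(\e.((d e) e))) e) e)) ((\f.(\g.(\h.(f (g h))))) ((\f.(\g.(\h.(f (g h))))) w)))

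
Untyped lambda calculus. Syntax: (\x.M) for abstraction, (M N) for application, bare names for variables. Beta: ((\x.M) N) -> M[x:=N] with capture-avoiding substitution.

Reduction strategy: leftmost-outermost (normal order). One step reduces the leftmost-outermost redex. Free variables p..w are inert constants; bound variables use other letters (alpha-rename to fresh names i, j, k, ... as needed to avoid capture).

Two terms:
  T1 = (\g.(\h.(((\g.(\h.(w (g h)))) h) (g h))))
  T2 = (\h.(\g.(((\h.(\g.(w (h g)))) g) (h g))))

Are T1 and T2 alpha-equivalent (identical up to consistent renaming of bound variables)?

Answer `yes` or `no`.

Term 1: (\g.(\h.(((\g.(\h.(w (g h)))) h) (g h))))
Term 2: (\h.(\g.(((\h.(\g.(w (h g)))) g) (h g))))
Alpha-equivalence: compare structure up to binder renaming.
Result: True

Answer: yes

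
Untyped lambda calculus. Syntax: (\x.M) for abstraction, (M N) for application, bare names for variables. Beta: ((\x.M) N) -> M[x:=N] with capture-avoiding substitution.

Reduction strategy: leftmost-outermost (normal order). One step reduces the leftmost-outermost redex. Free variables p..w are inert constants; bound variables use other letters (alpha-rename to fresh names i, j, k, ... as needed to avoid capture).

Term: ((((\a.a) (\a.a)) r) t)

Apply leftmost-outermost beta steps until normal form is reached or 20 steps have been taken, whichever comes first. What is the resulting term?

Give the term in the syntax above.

Answer: (r t)

Derivation:
Step 0: ((((\a.a) (\a.a)) r) t)
Step 1: (((\a.a) r) t)
Step 2: (r t)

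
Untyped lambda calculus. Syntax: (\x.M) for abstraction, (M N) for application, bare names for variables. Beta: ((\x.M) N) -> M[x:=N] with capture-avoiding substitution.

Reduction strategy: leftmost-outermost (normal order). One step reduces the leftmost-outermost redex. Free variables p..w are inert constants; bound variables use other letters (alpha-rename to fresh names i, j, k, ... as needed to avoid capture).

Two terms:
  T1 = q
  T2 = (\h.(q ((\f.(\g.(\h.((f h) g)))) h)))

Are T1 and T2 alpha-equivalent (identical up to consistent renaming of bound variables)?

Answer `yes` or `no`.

Answer: no

Derivation:
Term 1: q
Term 2: (\h.(q ((\f.(\g.(\h.((f h) g)))) h)))
Alpha-equivalence: compare structure up to binder renaming.
Result: False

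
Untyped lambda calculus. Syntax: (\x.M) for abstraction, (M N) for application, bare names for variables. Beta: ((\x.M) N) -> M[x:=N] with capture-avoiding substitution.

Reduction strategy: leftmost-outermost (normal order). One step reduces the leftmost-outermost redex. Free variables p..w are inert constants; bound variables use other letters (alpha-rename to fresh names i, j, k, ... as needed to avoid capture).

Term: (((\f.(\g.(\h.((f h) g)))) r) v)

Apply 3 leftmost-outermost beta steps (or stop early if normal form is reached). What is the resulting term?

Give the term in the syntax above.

Answer: (\h.((r h) v))

Derivation:
Step 0: (((\f.(\g.(\h.((f h) g)))) r) v)
Step 1: ((\g.(\h.((r h) g))) v)
Step 2: (\h.((r h) v))
Step 3: (normal form reached)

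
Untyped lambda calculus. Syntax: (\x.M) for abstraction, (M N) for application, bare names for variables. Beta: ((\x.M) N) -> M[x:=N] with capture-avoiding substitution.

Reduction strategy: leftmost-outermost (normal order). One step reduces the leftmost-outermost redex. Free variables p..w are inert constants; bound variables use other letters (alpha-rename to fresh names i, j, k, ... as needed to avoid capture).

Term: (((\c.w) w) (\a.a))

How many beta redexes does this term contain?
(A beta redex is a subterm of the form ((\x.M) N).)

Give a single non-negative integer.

Term: (((\c.w) w) (\a.a))
  Redex: ((\c.w) w)
Total redexes: 1

Answer: 1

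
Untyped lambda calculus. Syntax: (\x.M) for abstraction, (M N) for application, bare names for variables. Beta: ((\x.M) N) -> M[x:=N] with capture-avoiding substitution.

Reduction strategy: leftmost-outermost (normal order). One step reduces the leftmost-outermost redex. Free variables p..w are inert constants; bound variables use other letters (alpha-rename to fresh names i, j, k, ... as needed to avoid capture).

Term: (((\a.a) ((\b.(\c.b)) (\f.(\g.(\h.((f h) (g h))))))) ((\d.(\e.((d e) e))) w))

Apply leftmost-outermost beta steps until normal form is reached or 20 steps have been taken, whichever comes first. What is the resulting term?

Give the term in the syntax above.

Answer: (\f.(\g.(\h.((f h) (g h)))))

Derivation:
Step 0: (((\a.a) ((\b.(\c.b)) (\f.(\g.(\h.((f h) (g h))))))) ((\d.(\e.((d e) e))) w))
Step 1: (((\b.(\c.b)) (\f.(\g.(\h.((f h) (g h)))))) ((\d.(\e.((d e) e))) w))
Step 2: ((\c.(\f.(\g.(\h.((f h) (g h)))))) ((\d.(\e.((d e) e))) w))
Step 3: (\f.(\g.(\h.((f h) (g h)))))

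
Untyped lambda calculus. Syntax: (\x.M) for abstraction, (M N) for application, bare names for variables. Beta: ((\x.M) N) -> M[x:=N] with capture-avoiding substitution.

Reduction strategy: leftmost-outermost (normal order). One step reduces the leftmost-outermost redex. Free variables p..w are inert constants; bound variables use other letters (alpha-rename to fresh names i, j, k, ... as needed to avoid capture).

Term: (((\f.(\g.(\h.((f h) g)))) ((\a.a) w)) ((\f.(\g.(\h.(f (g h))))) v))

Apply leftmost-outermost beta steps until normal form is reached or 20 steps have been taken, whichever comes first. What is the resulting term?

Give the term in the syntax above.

Step 0: (((\f.(\g.(\h.((f h) g)))) ((\a.a) w)) ((\f.(\g.(\h.(f (g h))))) v))
Step 1: ((\g.(\h.((((\a.a) w) h) g))) ((\f.(\g.(\h.(f (g h))))) v))
Step 2: (\h.((((\a.a) w) h) ((\f.(\g.(\h.(f (g h))))) v)))
Step 3: (\h.((w h) ((\f.(\g.(\h.(f (g h))))) v)))
Step 4: (\h.((w h) (\g.(\h.(v (g h))))))

Answer: (\h.((w h) (\g.(\h.(v (g h))))))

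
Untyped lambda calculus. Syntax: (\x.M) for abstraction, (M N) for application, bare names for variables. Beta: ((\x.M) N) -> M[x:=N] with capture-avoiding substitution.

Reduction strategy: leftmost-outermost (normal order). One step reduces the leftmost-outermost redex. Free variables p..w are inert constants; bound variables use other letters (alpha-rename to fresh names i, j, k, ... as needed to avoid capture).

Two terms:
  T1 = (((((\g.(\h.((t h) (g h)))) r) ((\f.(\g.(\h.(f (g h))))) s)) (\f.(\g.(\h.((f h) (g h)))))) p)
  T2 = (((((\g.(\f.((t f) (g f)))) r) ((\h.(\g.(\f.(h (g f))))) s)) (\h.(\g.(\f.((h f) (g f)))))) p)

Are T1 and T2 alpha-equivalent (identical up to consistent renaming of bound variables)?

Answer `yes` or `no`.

Answer: yes

Derivation:
Term 1: (((((\g.(\h.((t h) (g h)))) r) ((\f.(\g.(\h.(f (g h))))) s)) (\f.(\g.(\h.((f h) (g h)))))) p)
Term 2: (((((\g.(\f.((t f) (g f)))) r) ((\h.(\g.(\f.(h (g f))))) s)) (\h.(\g.(\f.((h f) (g f)))))) p)
Alpha-equivalence: compare structure up to binder renaming.
Result: True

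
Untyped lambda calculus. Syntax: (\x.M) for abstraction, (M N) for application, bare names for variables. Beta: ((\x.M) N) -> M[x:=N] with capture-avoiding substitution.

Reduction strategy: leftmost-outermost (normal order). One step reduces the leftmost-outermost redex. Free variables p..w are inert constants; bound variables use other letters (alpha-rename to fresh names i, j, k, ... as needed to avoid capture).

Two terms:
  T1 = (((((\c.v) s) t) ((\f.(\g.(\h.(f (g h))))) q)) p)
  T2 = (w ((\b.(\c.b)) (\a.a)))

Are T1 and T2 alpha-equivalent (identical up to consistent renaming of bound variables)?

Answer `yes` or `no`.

Answer: no

Derivation:
Term 1: (((((\c.v) s) t) ((\f.(\g.(\h.(f (g h))))) q)) p)
Term 2: (w ((\b.(\c.b)) (\a.a)))
Alpha-equivalence: compare structure up to binder renaming.
Result: False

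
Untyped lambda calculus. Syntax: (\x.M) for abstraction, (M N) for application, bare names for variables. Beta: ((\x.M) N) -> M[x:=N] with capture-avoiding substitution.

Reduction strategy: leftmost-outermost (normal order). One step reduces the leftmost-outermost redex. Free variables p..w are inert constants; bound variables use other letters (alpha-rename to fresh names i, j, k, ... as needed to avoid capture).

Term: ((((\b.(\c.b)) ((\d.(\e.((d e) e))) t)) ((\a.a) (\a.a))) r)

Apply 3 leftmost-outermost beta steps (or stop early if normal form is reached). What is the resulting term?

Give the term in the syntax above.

Answer: ((\e.((t e) e)) r)

Derivation:
Step 0: ((((\b.(\c.b)) ((\d.(\e.((d e) e))) t)) ((\a.a) (\a.a))) r)
Step 1: (((\c.((\d.(\e.((d e) e))) t)) ((\a.a) (\a.a))) r)
Step 2: (((\d.(\e.((d e) e))) t) r)
Step 3: ((\e.((t e) e)) r)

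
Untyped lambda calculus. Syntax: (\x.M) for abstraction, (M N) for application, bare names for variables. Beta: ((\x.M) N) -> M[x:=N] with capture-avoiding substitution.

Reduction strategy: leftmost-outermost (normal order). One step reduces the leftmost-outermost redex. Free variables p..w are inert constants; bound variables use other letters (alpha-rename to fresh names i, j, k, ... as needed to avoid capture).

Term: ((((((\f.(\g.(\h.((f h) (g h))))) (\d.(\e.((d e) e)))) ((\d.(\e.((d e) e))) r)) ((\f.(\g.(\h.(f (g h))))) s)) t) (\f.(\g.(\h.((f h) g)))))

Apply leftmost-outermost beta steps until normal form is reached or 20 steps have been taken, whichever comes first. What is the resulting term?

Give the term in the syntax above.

Step 0: ((((((\f.(\g.(\h.((f h) (g h))))) (\d.(\e.((d e) e)))) ((\d.(\e.((d e) e))) r)) ((\f.(\g.(\h.(f (g h))))) s)) t) (\f.(\g.(\h.((f h) g)))))
Step 1: (((((\g.(\h.(((\d.(\e.((d e) e))) h) (g h)))) ((\d.(\e.((d e) e))) r)) ((\f.(\g.(\h.(f (g h))))) s)) t) (\f.(\g.(\h.((f h) g)))))
Step 2: ((((\h.(((\d.(\e.((d e) e))) h) (((\d.(\e.((d e) e))) r) h))) ((\f.(\g.(\h.(f (g h))))) s)) t) (\f.(\g.(\h.((f h) g)))))
Step 3: (((((\d.(\e.((d e) e))) ((\f.(\g.(\h.(f (g h))))) s)) (((\d.(\e.((d e) e))) r) ((\f.(\g.(\h.(f (g h))))) s))) t) (\f.(\g.(\h.((f h) g)))))
Step 4: ((((\e.((((\f.(\g.(\h.(f (g h))))) s) e) e)) (((\d.(\e.((d e) e))) r) ((\f.(\g.(\h.(f (g h))))) s))) t) (\f.(\g.(\h.((f h) g)))))
Step 5: ((((((\f.(\g.(\h.(f (g h))))) s) (((\d.(\e.((d e) e))) r) ((\f.(\g.(\h.(f (g h))))) s))) (((\d.(\e.((d e) e))) r) ((\f.(\g.(\h.(f (g h))))) s))) t) (\f.(\g.(\h.((f h) g)))))
Step 6: (((((\g.(\h.(s (g h)))) (((\d.(\e.((d e) e))) r) ((\f.(\g.(\h.(f (g h))))) s))) (((\d.(\e.((d e) e))) r) ((\f.(\g.(\h.(f (g h))))) s))) t) (\f.(\g.(\h.((f h) g)))))
Step 7: ((((\h.(s ((((\d.(\e.((d e) e))) r) ((\f.(\g.(\h.(f (g h))))) s)) h))) (((\d.(\e.((d e) e))) r) ((\f.(\g.(\h.(f (g h))))) s))) t) (\f.(\g.(\h.((f h) g)))))
Step 8: (((s ((((\d.(\e.((d e) e))) r) ((\f.(\g.(\h.(f (g h))))) s)) (((\d.(\e.((d e) e))) r) ((\f.(\g.(\h.(f (g h))))) s)))) t) (\f.(\g.(\h.((f h) g)))))
Step 9: (((s (((\e.((r e) e)) ((\f.(\g.(\h.(f (g h))))) s)) (((\d.(\e.((d e) e))) r) ((\f.(\g.(\h.(f (g h))))) s)))) t) (\f.(\g.(\h.((f h) g)))))
Step 10: (((s (((r ((\f.(\g.(\h.(f (g h))))) s)) ((\f.(\g.(\h.(f (g h))))) s)) (((\d.(\e.((d e) e))) r) ((\f.(\g.(\h.(f (g h))))) s)))) t) (\f.(\g.(\h.((f h) g)))))
Step 11: (((s (((r (\g.(\h.(s (g h))))) ((\f.(\g.(\h.(f (g h))))) s)) (((\d.(\e.((d e) e))) r) ((\f.(\g.(\h.(f (g h))))) s)))) t) (\f.(\g.(\h.((f h) g)))))
Step 12: (((s (((r (\g.(\h.(s (g h))))) (\g.(\h.(s (g h))))) (((\d.(\e.((d e) e))) r) ((\f.(\g.(\h.(f (g h))))) s)))) t) (\f.(\g.(\h.((f h) g)))))
Step 13: (((s (((r (\g.(\h.(s (g h))))) (\g.(\h.(s (g h))))) ((\e.((r e) e)) ((\f.(\g.(\h.(f (g h))))) s)))) t) (\f.(\g.(\h.((f h) g)))))
Step 14: (((s (((r (\g.(\h.(s (g h))))) (\g.(\h.(s (g h))))) ((r ((\f.(\g.(\h.(f (g h))))) s)) ((\f.(\g.(\h.(f (g h))))) s)))) t) (\f.(\g.(\h.((f h) g)))))
Step 15: (((s (((r (\g.(\h.(s (g h))))) (\g.(\h.(s (g h))))) ((r (\g.(\h.(s (g h))))) ((\f.(\g.(\h.(f (g h))))) s)))) t) (\f.(\g.(\h.((f h) g)))))
Step 16: (((s (((r (\g.(\h.(s (g h))))) (\g.(\h.(s (g h))))) ((r (\g.(\h.(s (g h))))) (\g.(\h.(s (g h))))))) t) (\f.(\g.(\h.((f h) g)))))

Answer: (((s (((r (\g.(\h.(s (g h))))) (\g.(\h.(s (g h))))) ((r (\g.(\h.(s (g h))))) (\g.(\h.(s (g h))))))) t) (\f.(\g.(\h.((f h) g)))))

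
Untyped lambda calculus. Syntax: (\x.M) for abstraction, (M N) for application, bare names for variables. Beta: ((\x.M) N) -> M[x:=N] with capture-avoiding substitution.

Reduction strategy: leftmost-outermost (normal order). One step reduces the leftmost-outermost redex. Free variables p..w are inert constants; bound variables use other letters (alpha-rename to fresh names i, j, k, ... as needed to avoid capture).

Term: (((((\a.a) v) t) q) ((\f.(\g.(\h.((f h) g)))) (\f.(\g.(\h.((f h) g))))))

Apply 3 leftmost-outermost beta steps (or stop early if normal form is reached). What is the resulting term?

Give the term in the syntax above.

Step 0: (((((\a.a) v) t) q) ((\f.(\g.(\h.((f h) g)))) (\f.(\g.(\h.((f h) g))))))
Step 1: (((v t) q) ((\f.(\g.(\h.((f h) g)))) (\f.(\g.(\h.((f h) g))))))
Step 2: (((v t) q) (\g.(\h.(((\f.(\g.(\h.((f h) g)))) h) g))))
Step 3: (((v t) q) (\g.(\h.((\g.(\i.((h i) g))) g))))

Answer: (((v t) q) (\g.(\h.((\g.(\i.((h i) g))) g))))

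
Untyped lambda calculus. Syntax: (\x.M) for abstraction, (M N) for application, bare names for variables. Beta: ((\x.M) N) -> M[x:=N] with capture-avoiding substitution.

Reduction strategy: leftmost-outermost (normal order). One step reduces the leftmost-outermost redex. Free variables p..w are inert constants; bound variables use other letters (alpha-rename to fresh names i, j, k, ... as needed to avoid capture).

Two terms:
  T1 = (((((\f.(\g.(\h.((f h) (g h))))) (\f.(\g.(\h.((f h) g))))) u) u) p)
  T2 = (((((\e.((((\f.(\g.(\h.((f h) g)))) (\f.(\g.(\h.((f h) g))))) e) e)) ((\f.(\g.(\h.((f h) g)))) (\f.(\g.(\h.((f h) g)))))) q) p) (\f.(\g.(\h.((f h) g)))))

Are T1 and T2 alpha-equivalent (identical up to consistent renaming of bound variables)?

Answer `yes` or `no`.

Term 1: (((((\f.(\g.(\h.((f h) (g h))))) (\f.(\g.(\h.((f h) g))))) u) u) p)
Term 2: (((((\e.((((\f.(\g.(\h.((f h) g)))) (\f.(\g.(\h.((f h) g))))) e) e)) ((\f.(\g.(\h.((f h) g)))) (\f.(\g.(\h.((f h) g)))))) q) p) (\f.(\g.(\h.((f h) g)))))
Alpha-equivalence: compare structure up to binder renaming.
Result: False

Answer: no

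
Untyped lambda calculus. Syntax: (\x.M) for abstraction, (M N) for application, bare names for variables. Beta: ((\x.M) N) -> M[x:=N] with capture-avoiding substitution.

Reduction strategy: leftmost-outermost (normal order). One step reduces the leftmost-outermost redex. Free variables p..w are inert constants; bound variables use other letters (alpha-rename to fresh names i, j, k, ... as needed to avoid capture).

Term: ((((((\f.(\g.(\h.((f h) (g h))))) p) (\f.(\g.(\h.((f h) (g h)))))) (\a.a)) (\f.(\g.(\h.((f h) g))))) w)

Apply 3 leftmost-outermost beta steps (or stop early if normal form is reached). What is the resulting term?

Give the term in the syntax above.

Step 0: ((((((\f.(\g.(\h.((f h) (g h))))) p) (\f.(\g.(\h.((f h) (g h)))))) (\a.a)) (\f.(\g.(\h.((f h) g))))) w)
Step 1: (((((\g.(\h.((p h) (g h)))) (\f.(\g.(\h.((f h) (g h)))))) (\a.a)) (\f.(\g.(\h.((f h) g))))) w)
Step 2: ((((\h.((p h) ((\f.(\g.(\h.((f h) (g h))))) h))) (\a.a)) (\f.(\g.(\h.((f h) g))))) w)
Step 3: ((((p (\a.a)) ((\f.(\g.(\h.((f h) (g h))))) (\a.a))) (\f.(\g.(\h.((f h) g))))) w)

Answer: ((((p (\a.a)) ((\f.(\g.(\h.((f h) (g h))))) (\a.a))) (\f.(\g.(\h.((f h) g))))) w)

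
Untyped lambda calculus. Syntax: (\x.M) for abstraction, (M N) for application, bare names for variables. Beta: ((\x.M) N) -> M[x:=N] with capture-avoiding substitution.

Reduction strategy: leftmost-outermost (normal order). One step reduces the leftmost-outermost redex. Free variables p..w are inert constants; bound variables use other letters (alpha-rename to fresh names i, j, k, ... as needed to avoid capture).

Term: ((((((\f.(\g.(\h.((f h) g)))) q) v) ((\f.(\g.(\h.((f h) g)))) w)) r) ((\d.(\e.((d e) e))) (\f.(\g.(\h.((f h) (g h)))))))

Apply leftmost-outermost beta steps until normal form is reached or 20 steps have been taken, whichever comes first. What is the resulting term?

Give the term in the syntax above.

Answer: ((((q (\g.(\h.((w h) g)))) v) r) (\e.(\h.((e h) (e h)))))

Derivation:
Step 0: ((((((\f.(\g.(\h.((f h) g)))) q) v) ((\f.(\g.(\h.((f h) g)))) w)) r) ((\d.(\e.((d e) e))) (\f.(\g.(\h.((f h) (g h)))))))
Step 1: (((((\g.(\h.((q h) g))) v) ((\f.(\g.(\h.((f h) g)))) w)) r) ((\d.(\e.((d e) e))) (\f.(\g.(\h.((f h) (g h)))))))
Step 2: ((((\h.((q h) v)) ((\f.(\g.(\h.((f h) g)))) w)) r) ((\d.(\e.((d e) e))) (\f.(\g.(\h.((f h) (g h)))))))
Step 3: ((((q ((\f.(\g.(\h.((f h) g)))) w)) v) r) ((\d.(\e.((d e) e))) (\f.(\g.(\h.((f h) (g h)))))))
Step 4: ((((q (\g.(\h.((w h) g)))) v) r) ((\d.(\e.((d e) e))) (\f.(\g.(\h.((f h) (g h)))))))
Step 5: ((((q (\g.(\h.((w h) g)))) v) r) (\e.(((\f.(\g.(\h.((f h) (g h))))) e) e)))
Step 6: ((((q (\g.(\h.((w h) g)))) v) r) (\e.((\g.(\h.((e h) (g h)))) e)))
Step 7: ((((q (\g.(\h.((w h) g)))) v) r) (\e.(\h.((e h) (e h)))))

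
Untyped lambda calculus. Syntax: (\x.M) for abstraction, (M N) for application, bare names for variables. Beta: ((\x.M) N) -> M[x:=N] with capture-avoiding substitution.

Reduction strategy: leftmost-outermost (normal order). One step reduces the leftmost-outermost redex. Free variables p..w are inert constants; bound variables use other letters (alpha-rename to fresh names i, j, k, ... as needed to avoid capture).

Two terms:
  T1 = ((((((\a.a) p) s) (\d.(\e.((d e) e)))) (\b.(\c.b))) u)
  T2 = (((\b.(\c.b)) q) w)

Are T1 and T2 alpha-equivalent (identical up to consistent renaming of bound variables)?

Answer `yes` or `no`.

Term 1: ((((((\a.a) p) s) (\d.(\e.((d e) e)))) (\b.(\c.b))) u)
Term 2: (((\b.(\c.b)) q) w)
Alpha-equivalence: compare structure up to binder renaming.
Result: False

Answer: no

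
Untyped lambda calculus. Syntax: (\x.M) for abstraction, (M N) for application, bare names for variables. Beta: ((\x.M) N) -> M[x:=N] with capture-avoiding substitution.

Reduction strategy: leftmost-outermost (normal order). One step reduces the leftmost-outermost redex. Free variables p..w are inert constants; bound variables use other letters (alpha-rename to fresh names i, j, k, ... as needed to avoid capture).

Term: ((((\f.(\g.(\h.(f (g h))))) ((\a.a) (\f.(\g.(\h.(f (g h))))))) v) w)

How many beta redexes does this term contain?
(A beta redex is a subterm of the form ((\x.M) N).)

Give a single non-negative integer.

Answer: 2

Derivation:
Term: ((((\f.(\g.(\h.(f (g h))))) ((\a.a) (\f.(\g.(\h.(f (g h))))))) v) w)
  Redex: ((\f.(\g.(\h.(f (g h))))) ((\a.a) (\f.(\g.(\h.(f (g h)))))))
  Redex: ((\a.a) (\f.(\g.(\h.(f (g h))))))
Total redexes: 2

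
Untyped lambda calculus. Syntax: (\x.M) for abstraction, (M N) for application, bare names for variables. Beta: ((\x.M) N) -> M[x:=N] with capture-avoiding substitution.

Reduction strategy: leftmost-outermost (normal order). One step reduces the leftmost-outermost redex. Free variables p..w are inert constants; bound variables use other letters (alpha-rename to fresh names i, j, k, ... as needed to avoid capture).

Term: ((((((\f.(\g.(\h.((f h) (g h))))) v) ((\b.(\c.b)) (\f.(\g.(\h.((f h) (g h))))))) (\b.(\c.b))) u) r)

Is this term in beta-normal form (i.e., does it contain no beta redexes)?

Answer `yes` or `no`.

Term: ((((((\f.(\g.(\h.((f h) (g h))))) v) ((\b.(\c.b)) (\f.(\g.(\h.((f h) (g h))))))) (\b.(\c.b))) u) r)
Found 2 beta redex(es).

Answer: no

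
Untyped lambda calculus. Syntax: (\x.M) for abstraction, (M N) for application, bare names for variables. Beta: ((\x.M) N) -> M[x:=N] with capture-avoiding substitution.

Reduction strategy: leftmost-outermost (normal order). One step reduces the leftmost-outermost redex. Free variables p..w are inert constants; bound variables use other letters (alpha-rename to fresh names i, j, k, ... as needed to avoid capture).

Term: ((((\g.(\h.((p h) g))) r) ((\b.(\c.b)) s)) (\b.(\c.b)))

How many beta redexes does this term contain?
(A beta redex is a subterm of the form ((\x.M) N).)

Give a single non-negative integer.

Answer: 2

Derivation:
Term: ((((\g.(\h.((p h) g))) r) ((\b.(\c.b)) s)) (\b.(\c.b)))
  Redex: ((\g.(\h.((p h) g))) r)
  Redex: ((\b.(\c.b)) s)
Total redexes: 2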